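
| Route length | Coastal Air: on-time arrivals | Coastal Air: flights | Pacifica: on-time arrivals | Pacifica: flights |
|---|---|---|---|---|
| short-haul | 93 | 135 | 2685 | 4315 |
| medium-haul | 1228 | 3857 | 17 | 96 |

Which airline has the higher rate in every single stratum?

Coastal Air

Short-haul: Coastal Air 93/135 = 68.9%, Pacifica 2685/4315 = 62.2% → Coastal Air
Medium-haul: Coastal Air 1228/3857 = 31.8%, Pacifica 17/96 = 17.7% → Coastal Air
Coastal Air has the higher rate in both groups.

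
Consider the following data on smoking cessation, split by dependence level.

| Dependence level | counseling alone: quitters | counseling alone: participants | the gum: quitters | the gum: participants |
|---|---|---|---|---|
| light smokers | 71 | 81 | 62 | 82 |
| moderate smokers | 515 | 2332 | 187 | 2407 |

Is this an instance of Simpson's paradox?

No

Light smokers: counseling alone 71/81 = 87.7%, the gum 62/82 = 75.6% → counseling alone
Moderate smokers: counseling alone 515/2332 = 22.1%, the gum 187/2407 = 7.8% → counseling alone
Overall: counseling alone 586/2413 = 24.3%, the gum 249/2489 = 10.0% → counseling alone
Counseling alone wins overall and in every dependence group — no reversal.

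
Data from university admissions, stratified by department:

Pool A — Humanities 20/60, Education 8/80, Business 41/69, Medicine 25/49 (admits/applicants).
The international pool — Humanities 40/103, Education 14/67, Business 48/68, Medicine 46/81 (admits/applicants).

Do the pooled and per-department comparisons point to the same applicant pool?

Yes

Humanities: Pool A 20/60 = 33.3%, the international pool 40/103 = 38.8% → the international pool
Education: Pool A 8/80 = 10.0%, the international pool 14/67 = 20.9% → the international pool
Business: Pool A 41/69 = 59.4%, the international pool 48/68 = 70.6% → the international pool
Medicine: Pool A 25/49 = 51.0%, the international pool 46/81 = 56.8% → the international pool
Overall: Pool A 94/258 = 36.4%, the international pool 148/319 = 46.4% → the international pool
The international pool wins overall and in every department group — no reversal.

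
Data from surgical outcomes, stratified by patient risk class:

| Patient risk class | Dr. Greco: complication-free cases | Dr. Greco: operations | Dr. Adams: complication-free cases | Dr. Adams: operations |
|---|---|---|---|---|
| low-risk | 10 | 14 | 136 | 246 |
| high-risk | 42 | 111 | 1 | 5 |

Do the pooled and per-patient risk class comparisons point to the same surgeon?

Low-risk: Dr. Greco 10/14 = 71.4%, Dr. Adams 136/246 = 55.3% → Dr. Greco
High-risk: Dr. Greco 42/111 = 37.8%, Dr. Adams 1/5 = 20.0% → Dr. Greco
Overall: Dr. Greco 52/125 = 41.6%, Dr. Adams 137/251 = 54.6% → Dr. Adams
Dr. Greco wins each patient risk group but Dr. Adams wins overall — the comparison reverses. Dr. Greco's operations skew toward high-risk, which has a lower base rate.

No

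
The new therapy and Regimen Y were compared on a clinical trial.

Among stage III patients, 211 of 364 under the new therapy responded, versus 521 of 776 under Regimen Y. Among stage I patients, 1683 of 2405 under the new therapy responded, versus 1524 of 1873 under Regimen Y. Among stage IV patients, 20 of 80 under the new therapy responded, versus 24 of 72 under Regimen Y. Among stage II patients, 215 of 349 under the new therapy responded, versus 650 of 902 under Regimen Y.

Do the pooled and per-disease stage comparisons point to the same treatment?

Stage III: the new therapy 211/364 = 58.0%, Regimen Y 521/776 = 67.1% → Regimen Y
Stage I: the new therapy 1683/2405 = 70.0%, Regimen Y 1524/1873 = 81.4% → Regimen Y
Stage IV: the new therapy 20/80 = 25.0%, Regimen Y 24/72 = 33.3% → Regimen Y
Stage II: the new therapy 215/349 = 61.6%, Regimen Y 650/902 = 72.1% → Regimen Y
Overall: the new therapy 2129/3198 = 66.6%, Regimen Y 2719/3623 = 75.0% → Regimen Y
Regimen Y wins overall and in every disease group — no reversal.

Yes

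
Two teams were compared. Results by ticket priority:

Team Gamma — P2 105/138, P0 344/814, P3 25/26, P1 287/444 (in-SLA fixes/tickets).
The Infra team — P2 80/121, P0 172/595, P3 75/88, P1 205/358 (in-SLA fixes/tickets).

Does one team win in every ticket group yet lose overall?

P2: Team Gamma 105/138 = 76.1%, the Infra team 80/121 = 66.1% → Team Gamma
P0: Team Gamma 344/814 = 42.3%, the Infra team 172/595 = 28.9% → Team Gamma
P3: Team Gamma 25/26 = 96.2%, the Infra team 75/88 = 85.2% → Team Gamma
P1: Team Gamma 287/444 = 64.6%, the Infra team 205/358 = 57.3% → Team Gamma
Overall: Team Gamma 761/1422 = 53.5%, the Infra team 532/1162 = 45.8% → Team Gamma
Team Gamma wins overall and in every ticket group — no reversal.

No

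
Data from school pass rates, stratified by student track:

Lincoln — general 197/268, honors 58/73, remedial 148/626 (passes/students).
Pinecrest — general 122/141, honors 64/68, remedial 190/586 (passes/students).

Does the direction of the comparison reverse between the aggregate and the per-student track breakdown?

General: Lincoln 197/268 = 73.5%, Pinecrest 122/141 = 86.5% → Pinecrest
Honors: Lincoln 58/73 = 79.5%, Pinecrest 64/68 = 94.1% → Pinecrest
Remedial: Lincoln 148/626 = 23.6%, Pinecrest 190/586 = 32.4% → Pinecrest
Overall: Lincoln 403/967 = 41.7%, Pinecrest 376/795 = 47.3% → Pinecrest
Pinecrest wins overall and in every student group — no reversal.

No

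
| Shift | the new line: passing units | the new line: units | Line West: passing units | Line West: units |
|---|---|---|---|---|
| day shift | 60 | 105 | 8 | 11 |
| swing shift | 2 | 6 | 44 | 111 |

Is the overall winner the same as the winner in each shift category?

Day shift: the new line 60/105 = 57.1%, Line West 8/11 = 72.7% → Line West
Swing shift: the new line 2/6 = 33.3%, Line West 44/111 = 39.6% → Line West
Overall: the new line 62/111 = 55.9%, Line West 52/122 = 42.6% → the new line
Line West wins each shift group but the new line wins overall — the comparison reverses. Line West's units skew toward swing shift, which has a lower base rate.

No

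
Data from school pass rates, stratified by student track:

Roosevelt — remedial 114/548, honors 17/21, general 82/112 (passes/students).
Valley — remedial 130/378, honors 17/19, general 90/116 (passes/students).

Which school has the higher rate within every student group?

Remedial: Roosevelt 114/548 = 20.8%, Valley 130/378 = 34.4% → Valley
Honors: Roosevelt 17/21 = 81.0%, Valley 17/19 = 89.5% → Valley
General: Roosevelt 82/112 = 73.2%, Valley 90/116 = 77.6% → Valley
Valley has the higher rate in all 3 groups.

Valley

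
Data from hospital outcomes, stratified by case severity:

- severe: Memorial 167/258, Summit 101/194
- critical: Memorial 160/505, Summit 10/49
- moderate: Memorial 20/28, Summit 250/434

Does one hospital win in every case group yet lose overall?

Yes

Severe: Memorial 167/258 = 64.7%, Summit 101/194 = 52.1% → Memorial
Critical: Memorial 160/505 = 31.7%, Summit 10/49 = 20.4% → Memorial
Moderate: Memorial 20/28 = 71.4%, Summit 250/434 = 57.6% → Memorial
Overall: Memorial 347/791 = 43.9%, Summit 361/677 = 53.3% → Summit
Memorial wins each case group but Summit wins overall — the comparison reverses. Memorial's patients skew toward critical, which has a lower base rate.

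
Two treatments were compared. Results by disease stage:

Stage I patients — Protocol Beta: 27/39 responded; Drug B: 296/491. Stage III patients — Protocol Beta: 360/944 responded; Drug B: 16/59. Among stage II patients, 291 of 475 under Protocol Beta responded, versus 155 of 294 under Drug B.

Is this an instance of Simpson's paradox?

Stage I: Protocol Beta 27/39 = 69.2%, Drug B 296/491 = 60.3% → Protocol Beta
Stage III: Protocol Beta 360/944 = 38.1%, Drug B 16/59 = 27.1% → Protocol Beta
Stage II: Protocol Beta 291/475 = 61.3%, Drug B 155/294 = 52.7% → Protocol Beta
Overall: Protocol Beta 678/1458 = 46.5%, Drug B 467/844 = 55.3% → Drug B
Protocol Beta wins each disease group but Drug B wins overall — the comparison reverses. Protocol Beta's patients skew toward stage III, which has a lower base rate.

Yes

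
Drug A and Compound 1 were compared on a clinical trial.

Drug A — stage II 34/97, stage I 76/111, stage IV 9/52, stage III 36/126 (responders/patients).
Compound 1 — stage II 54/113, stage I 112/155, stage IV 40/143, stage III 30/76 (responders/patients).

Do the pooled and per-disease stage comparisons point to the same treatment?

Stage II: Drug A 34/97 = 35.1%, Compound 1 54/113 = 47.8% → Compound 1
Stage I: Drug A 76/111 = 68.5%, Compound 1 112/155 = 72.3% → Compound 1
Stage IV: Drug A 9/52 = 17.3%, Compound 1 40/143 = 28.0% → Compound 1
Stage III: Drug A 36/126 = 28.6%, Compound 1 30/76 = 39.5% → Compound 1
Overall: Drug A 155/386 = 40.2%, Compound 1 236/487 = 48.5% → Compound 1
Compound 1 wins overall and in every disease group — no reversal.

Yes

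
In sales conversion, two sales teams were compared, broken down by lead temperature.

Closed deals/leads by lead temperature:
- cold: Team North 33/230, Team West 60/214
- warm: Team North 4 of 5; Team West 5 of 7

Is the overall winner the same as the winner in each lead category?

No

Cold: Team North 33/230 = 14.3%, Team West 60/214 = 28.0% → Team West
Warm: Team North 4/5 = 80.0%, Team West 5/7 = 71.4% → Team North
Overall: Team North 37/235 = 15.7%, Team West 65/221 = 29.4% → Team West
Neither sweeps: Team North wins 1 of 2 groups, Team West wins 1. Team West wins overall but not every group — no Simpson reversal.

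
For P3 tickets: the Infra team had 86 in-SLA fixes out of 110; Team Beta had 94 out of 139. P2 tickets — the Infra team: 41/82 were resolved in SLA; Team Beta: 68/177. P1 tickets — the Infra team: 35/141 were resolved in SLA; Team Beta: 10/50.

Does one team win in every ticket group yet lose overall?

No

P3: the Infra team 86/110 = 78.2%, Team Beta 94/139 = 67.6% → the Infra team
P2: the Infra team 41/82 = 50.0%, Team Beta 68/177 = 38.4% → the Infra team
P1: the Infra team 35/141 = 24.8%, Team Beta 10/50 = 20.0% → the Infra team
Overall: the Infra team 162/333 = 48.6%, Team Beta 172/366 = 47.0% → the Infra team
The Infra team wins overall and in every ticket group — no reversal.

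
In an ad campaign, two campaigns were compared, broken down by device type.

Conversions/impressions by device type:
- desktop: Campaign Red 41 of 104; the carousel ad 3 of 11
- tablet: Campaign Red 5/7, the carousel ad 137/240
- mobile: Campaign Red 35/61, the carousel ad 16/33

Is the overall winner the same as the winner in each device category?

No

Desktop: Campaign Red 41/104 = 39.4%, the carousel ad 3/11 = 27.3% → Campaign Red
Tablet: Campaign Red 5/7 = 71.4%, the carousel ad 137/240 = 57.1% → Campaign Red
Mobile: Campaign Red 35/61 = 57.4%, the carousel ad 16/33 = 48.5% → Campaign Red
Overall: Campaign Red 81/172 = 47.1%, the carousel ad 156/284 = 54.9% → the carousel ad
Campaign Red wins each device group but the carousel ad wins overall — the comparison reverses. Campaign Red's impressions skew toward desktop, which has a lower base rate.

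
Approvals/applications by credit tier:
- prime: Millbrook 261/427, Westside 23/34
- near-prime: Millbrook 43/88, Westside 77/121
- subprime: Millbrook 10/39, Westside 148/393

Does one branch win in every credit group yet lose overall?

Prime: Millbrook 261/427 = 61.1%, Westside 23/34 = 67.6% → Westside
Near-prime: Millbrook 43/88 = 48.9%, Westside 77/121 = 63.6% → Westside
Subprime: Millbrook 10/39 = 25.6%, Westside 148/393 = 37.7% → Westside
Overall: Millbrook 314/554 = 56.7%, Westside 248/548 = 45.3% → Millbrook
Westside wins each credit group but Millbrook wins overall — the comparison reverses. Westside's applications skew toward subprime, which has a lower base rate.

Yes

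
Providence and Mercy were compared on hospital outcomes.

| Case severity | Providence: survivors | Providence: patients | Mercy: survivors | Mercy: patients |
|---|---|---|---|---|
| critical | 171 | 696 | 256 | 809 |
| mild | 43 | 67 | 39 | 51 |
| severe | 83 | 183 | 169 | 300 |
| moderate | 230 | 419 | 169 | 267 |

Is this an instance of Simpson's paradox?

Critical: Providence 171/696 = 24.6%, Mercy 256/809 = 31.6% → Mercy
Mild: Providence 43/67 = 64.2%, Mercy 39/51 = 76.5% → Mercy
Severe: Providence 83/183 = 45.4%, Mercy 169/300 = 56.3% → Mercy
Moderate: Providence 230/419 = 54.9%, Mercy 169/267 = 63.3% → Mercy
Overall: Providence 527/1365 = 38.6%, Mercy 633/1427 = 44.4% → Mercy
Mercy wins overall and in every case group — no reversal.

No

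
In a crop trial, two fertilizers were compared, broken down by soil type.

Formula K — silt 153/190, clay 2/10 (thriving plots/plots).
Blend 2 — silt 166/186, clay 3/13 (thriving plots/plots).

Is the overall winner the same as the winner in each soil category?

Silt: Formula K 153/190 = 80.5%, Blend 2 166/186 = 89.2% → Blend 2
Clay: Formula K 2/10 = 20.0%, Blend 2 3/13 = 23.1% → Blend 2
Overall: Formula K 155/200 = 77.5%, Blend 2 169/199 = 84.9% → Blend 2
Blend 2 wins overall and in every soil group — no reversal.

Yes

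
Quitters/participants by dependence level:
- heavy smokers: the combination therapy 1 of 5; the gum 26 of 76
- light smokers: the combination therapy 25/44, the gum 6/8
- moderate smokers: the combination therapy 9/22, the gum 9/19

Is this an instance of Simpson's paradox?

Yes

Heavy smokers: the combination therapy 1/5 = 20.0%, the gum 26/76 = 34.2% → the gum
Light smokers: the combination therapy 25/44 = 56.8%, the gum 6/8 = 75.0% → the gum
Moderate smokers: the combination therapy 9/22 = 40.9%, the gum 9/19 = 47.4% → the gum
Overall: the combination therapy 35/71 = 49.3%, the gum 41/103 = 39.8% → the combination therapy
The gum wins each dependence group but the combination therapy wins overall — the comparison reverses. The gum's participants skew toward heavy smokers, which has a lower base rate.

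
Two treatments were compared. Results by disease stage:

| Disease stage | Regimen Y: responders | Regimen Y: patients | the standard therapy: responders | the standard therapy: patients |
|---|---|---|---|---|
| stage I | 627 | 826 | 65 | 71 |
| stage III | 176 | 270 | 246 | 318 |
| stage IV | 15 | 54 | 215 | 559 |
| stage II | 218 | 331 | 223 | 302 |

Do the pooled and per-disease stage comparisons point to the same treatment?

No

Stage I: Regimen Y 627/826 = 75.9%, the standard therapy 65/71 = 91.5% → the standard therapy
Stage III: Regimen Y 176/270 = 65.2%, the standard therapy 246/318 = 77.4% → the standard therapy
Stage IV: Regimen Y 15/54 = 27.8%, the standard therapy 215/559 = 38.5% → the standard therapy
Stage II: Regimen Y 218/331 = 65.9%, the standard therapy 223/302 = 73.8% → the standard therapy
Overall: Regimen Y 1036/1481 = 70.0%, the standard therapy 749/1250 = 59.9% → Regimen Y
The standard therapy wins each disease group but Regimen Y wins overall — the comparison reverses. The standard therapy's patients skew toward stage IV, which has a lower base rate.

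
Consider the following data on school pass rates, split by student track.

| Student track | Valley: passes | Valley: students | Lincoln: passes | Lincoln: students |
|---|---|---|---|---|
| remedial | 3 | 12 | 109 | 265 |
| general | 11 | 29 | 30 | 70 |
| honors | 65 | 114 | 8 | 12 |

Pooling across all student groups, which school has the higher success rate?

Valley

Remedial: Valley 3/12 = 25.0%, Lincoln 109/265 = 41.1% → Lincoln
General: Valley 11/29 = 37.9%, Lincoln 30/70 = 42.9% → Lincoln
Honors: Valley 65/114 = 57.0%, Lincoln 8/12 = 66.7% → Lincoln
Overall: Valley 79/155 = 51.0%, Lincoln 147/347 = 42.4% → Valley
(Lincoln wins every student group but Valley wins overall — Lincoln's students skew toward the low-rate remedial group.)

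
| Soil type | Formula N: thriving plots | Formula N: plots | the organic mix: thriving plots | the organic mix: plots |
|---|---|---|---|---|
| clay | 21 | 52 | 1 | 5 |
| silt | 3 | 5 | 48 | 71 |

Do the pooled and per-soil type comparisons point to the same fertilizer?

No

Clay: Formula N 21/52 = 40.4%, the organic mix 1/5 = 20.0% → Formula N
Silt: Formula N 3/5 = 60.0%, the organic mix 48/71 = 67.6% → the organic mix
Overall: Formula N 24/57 = 42.1%, the organic mix 49/76 = 64.5% → the organic mix
Neither sweeps: Formula N wins 1 of 2 groups, the organic mix wins 1. The organic mix wins overall but not every group — no Simpson reversal.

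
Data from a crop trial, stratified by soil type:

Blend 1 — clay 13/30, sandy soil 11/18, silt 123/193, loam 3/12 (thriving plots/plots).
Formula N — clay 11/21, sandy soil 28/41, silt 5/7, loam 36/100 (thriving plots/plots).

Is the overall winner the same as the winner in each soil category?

No

Clay: Blend 1 13/30 = 43.3%, Formula N 11/21 = 52.4% → Formula N
Sandy soil: Blend 1 11/18 = 61.1%, Formula N 28/41 = 68.3% → Formula N
Silt: Blend 1 123/193 = 63.7%, Formula N 5/7 = 71.4% → Formula N
Loam: Blend 1 3/12 = 25.0%, Formula N 36/100 = 36.0% → Formula N
Overall: Blend 1 150/253 = 59.3%, Formula N 80/169 = 47.3% → Blend 1
Formula N wins each soil group but Blend 1 wins overall — the comparison reverses. Formula N's plots skew toward loam, which has a lower base rate.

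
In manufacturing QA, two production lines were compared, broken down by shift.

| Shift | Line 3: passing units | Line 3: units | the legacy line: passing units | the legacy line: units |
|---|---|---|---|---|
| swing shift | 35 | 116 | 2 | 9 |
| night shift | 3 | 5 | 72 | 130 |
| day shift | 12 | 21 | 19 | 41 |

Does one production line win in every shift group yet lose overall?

Yes

Swing shift: Line 3 35/116 = 30.2%, the legacy line 2/9 = 22.2% → Line 3
Night shift: Line 3 3/5 = 60.0%, the legacy line 72/130 = 55.4% → Line 3
Day shift: Line 3 12/21 = 57.1%, the legacy line 19/41 = 46.3% → Line 3
Overall: Line 3 50/142 = 35.2%, the legacy line 93/180 = 51.7% → the legacy line
Line 3 wins each shift group but the legacy line wins overall — the comparison reverses. Line 3's units skew toward swing shift, which has a lower base rate.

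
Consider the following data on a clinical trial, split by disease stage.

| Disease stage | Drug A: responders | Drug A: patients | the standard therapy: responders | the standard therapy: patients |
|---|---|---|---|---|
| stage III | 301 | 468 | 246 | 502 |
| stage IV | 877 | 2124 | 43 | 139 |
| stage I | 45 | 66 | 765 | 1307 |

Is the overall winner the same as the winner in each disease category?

Stage III: Drug A 301/468 = 64.3%, the standard therapy 246/502 = 49.0% → Drug A
Stage IV: Drug A 877/2124 = 41.3%, the standard therapy 43/139 = 30.9% → Drug A
Stage I: Drug A 45/66 = 68.2%, the standard therapy 765/1307 = 58.5% → Drug A
Overall: Drug A 1223/2658 = 46.0%, the standard therapy 1054/1948 = 54.1% → the standard therapy
Drug A wins each disease group but the standard therapy wins overall — the comparison reverses. Drug A's patients skew toward stage IV, which has a lower base rate.

No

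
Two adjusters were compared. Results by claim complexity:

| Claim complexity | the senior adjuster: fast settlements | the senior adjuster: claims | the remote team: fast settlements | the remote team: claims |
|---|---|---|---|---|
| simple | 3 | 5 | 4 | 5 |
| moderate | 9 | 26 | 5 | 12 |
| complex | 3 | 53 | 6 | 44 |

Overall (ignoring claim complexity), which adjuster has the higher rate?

the remote team

Simple: the senior adjuster 3/5 = 60.0%, the remote team 4/5 = 80.0% → the remote team
Moderate: the senior adjuster 9/26 = 34.6%, the remote team 5/12 = 41.7% → the remote team
Complex: the senior adjuster 3/53 = 5.7%, the remote team 6/44 = 13.6% → the remote team
Overall: the senior adjuster 15/84 = 17.9%, the remote team 15/61 = 24.6% → the remote team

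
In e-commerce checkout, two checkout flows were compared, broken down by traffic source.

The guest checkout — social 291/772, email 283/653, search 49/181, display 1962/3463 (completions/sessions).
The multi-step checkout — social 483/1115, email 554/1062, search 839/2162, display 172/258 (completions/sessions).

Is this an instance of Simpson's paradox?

Yes

Social: the guest checkout 291/772 = 37.7%, the multi-step checkout 483/1115 = 43.3% → the multi-step checkout
Email: the guest checkout 283/653 = 43.3%, the multi-step checkout 554/1062 = 52.2% → the multi-step checkout
Search: the guest checkout 49/181 = 27.1%, the multi-step checkout 839/2162 = 38.8% → the multi-step checkout
Display: the guest checkout 1962/3463 = 56.7%, the multi-step checkout 172/258 = 66.7% → the multi-step checkout
Overall: the guest checkout 2585/5069 = 51.0%, the multi-step checkout 2048/4597 = 44.6% → the guest checkout
The multi-step checkout wins each traffic group but the guest checkout wins overall — the comparison reverses. The multi-step checkout's sessions skew toward search, which has a lower base rate.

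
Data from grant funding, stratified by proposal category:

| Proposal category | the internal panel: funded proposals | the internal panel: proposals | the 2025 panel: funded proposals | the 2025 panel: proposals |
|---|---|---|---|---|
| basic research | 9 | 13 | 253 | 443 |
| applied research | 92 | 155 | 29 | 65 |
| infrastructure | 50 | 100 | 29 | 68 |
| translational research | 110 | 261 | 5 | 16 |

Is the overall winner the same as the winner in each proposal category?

Basic research: the internal panel 9/13 = 69.2%, the 2025 panel 253/443 = 57.1% → the internal panel
Applied research: the internal panel 92/155 = 59.4%, the 2025 panel 29/65 = 44.6% → the internal panel
Infrastructure: the internal panel 50/100 = 50.0%, the 2025 panel 29/68 = 42.6% → the internal panel
Translational research: the internal panel 110/261 = 42.1%, the 2025 panel 5/16 = 31.2% → the internal panel
Overall: the internal panel 261/529 = 49.3%, the 2025 panel 316/592 = 53.4% → the 2025 panel
The internal panel wins each proposal group but the 2025 panel wins overall — the comparison reverses. The internal panel's proposals skew toward translational research, which has a lower base rate.

No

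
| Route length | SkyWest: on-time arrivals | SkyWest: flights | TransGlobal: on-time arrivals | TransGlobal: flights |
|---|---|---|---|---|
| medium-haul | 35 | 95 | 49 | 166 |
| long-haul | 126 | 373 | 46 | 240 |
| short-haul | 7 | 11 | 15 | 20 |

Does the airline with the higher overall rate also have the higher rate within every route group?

Medium-haul: SkyWest 35/95 = 36.8%, TransGlobal 49/166 = 29.5% → SkyWest
Long-haul: SkyWest 126/373 = 33.8%, TransGlobal 46/240 = 19.2% → SkyWest
Short-haul: SkyWest 7/11 = 63.6%, TransGlobal 15/20 = 75.0% → TransGlobal
Overall: SkyWest 168/479 = 35.1%, TransGlobal 110/426 = 25.8% → SkyWest
Neither sweeps: SkyWest wins 2 of 3 groups, TransGlobal wins 1. SkyWest wins overall but not every group — no Simpson reversal.

No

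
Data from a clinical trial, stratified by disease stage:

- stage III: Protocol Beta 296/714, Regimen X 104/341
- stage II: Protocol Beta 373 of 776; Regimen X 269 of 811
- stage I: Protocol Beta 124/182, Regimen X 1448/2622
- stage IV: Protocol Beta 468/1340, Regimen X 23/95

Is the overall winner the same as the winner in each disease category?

No

Stage III: Protocol Beta 296/714 = 41.5%, Regimen X 104/341 = 30.5% → Protocol Beta
Stage II: Protocol Beta 373/776 = 48.1%, Regimen X 269/811 = 33.2% → Protocol Beta
Stage I: Protocol Beta 124/182 = 68.1%, Regimen X 1448/2622 = 55.2% → Protocol Beta
Stage IV: Protocol Beta 468/1340 = 34.9%, Regimen X 23/95 = 24.2% → Protocol Beta
Overall: Protocol Beta 1261/3012 = 41.9%, Regimen X 1844/3869 = 47.7% → Regimen X
Protocol Beta wins each disease group but Regimen X wins overall — the comparison reverses. Protocol Beta's patients skew toward stage IV, which has a lower base rate.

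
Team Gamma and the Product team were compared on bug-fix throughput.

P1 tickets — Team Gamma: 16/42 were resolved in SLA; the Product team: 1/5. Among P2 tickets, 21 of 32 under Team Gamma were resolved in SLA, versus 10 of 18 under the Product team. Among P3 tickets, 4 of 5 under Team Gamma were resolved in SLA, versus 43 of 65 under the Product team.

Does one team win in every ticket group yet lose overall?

Yes

P1: Team Gamma 16/42 = 38.1%, the Product team 1/5 = 20.0% → Team Gamma
P2: Team Gamma 21/32 = 65.6%, the Product team 10/18 = 55.6% → Team Gamma
P3: Team Gamma 4/5 = 80.0%, the Product team 43/65 = 66.2% → Team Gamma
Overall: Team Gamma 41/79 = 51.9%, the Product team 54/88 = 61.4% → the Product team
Team Gamma wins each ticket group but the Product team wins overall — the comparison reverses. Team Gamma's tickets skew toward P1, which has a lower base rate.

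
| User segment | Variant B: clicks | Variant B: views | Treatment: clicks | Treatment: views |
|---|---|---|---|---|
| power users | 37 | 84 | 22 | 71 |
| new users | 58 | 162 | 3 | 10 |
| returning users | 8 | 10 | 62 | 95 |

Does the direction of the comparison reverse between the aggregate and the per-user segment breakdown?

Power users: Variant B 37/84 = 44.0%, Treatment 22/71 = 31.0% → Variant B
New users: Variant B 58/162 = 35.8%, Treatment 3/10 = 30.0% → Variant B
Returning users: Variant B 8/10 = 80.0%, Treatment 62/95 = 65.3% → Variant B
Overall: Variant B 103/256 = 40.2%, Treatment 87/176 = 49.4% → Treatment
Variant B wins each user group but Treatment wins overall — the comparison reverses. Variant B's views skew toward new users, which has a lower base rate.

Yes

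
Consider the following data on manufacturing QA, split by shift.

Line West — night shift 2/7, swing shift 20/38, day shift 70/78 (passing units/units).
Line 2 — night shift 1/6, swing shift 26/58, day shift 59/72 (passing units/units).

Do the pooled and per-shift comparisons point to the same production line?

Yes

Night shift: Line West 2/7 = 28.6%, Line 2 1/6 = 16.7% → Line West
Swing shift: Line West 20/38 = 52.6%, Line 2 26/58 = 44.8% → Line West
Day shift: Line West 70/78 = 89.7%, Line 2 59/72 = 81.9% → Line West
Overall: Line West 92/123 = 74.8%, Line 2 86/136 = 63.2% → Line West
Line West wins overall and in every shift group — no reversal.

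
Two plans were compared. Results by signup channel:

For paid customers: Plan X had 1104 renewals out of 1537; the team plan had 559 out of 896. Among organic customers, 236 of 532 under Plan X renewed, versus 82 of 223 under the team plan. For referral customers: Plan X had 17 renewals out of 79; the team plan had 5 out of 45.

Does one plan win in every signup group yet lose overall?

No

Paid: Plan X 1104/1537 = 71.8%, the team plan 559/896 = 62.4% → Plan X
Organic: Plan X 236/532 = 44.4%, the team plan 82/223 = 36.8% → Plan X
Referral: Plan X 17/79 = 21.5%, the team plan 5/45 = 11.1% → Plan X
Overall: Plan X 1357/2148 = 63.2%, the team plan 646/1164 = 55.5% → Plan X
Plan X wins overall and in every signup group — no reversal.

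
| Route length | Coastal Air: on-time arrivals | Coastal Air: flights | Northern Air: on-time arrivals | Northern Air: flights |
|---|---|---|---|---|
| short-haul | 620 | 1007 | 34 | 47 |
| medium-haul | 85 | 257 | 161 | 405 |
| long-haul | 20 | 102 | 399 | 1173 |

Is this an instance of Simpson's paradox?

Yes

Short-haul: Coastal Air 620/1007 = 61.6%, Northern Air 34/47 = 72.3% → Northern Air
Medium-haul: Coastal Air 85/257 = 33.1%, Northern Air 161/405 = 39.8% → Northern Air
Long-haul: Coastal Air 20/102 = 19.6%, Northern Air 399/1173 = 34.0% → Northern Air
Overall: Coastal Air 725/1366 = 53.1%, Northern Air 594/1625 = 36.6% → Coastal Air
Northern Air wins each route group but Coastal Air wins overall — the comparison reverses. Northern Air's flights skew toward long-haul, which has a lower base rate.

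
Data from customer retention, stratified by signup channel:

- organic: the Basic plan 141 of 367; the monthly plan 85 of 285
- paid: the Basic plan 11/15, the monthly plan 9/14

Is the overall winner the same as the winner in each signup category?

Yes

Organic: the Basic plan 141/367 = 38.4%, the monthly plan 85/285 = 29.8% → the Basic plan
Paid: the Basic plan 11/15 = 73.3%, the monthly plan 9/14 = 64.3% → the Basic plan
Overall: the Basic plan 152/382 = 39.8%, the monthly plan 94/299 = 31.4% → the Basic plan
The Basic plan wins overall and in every signup group — no reversal.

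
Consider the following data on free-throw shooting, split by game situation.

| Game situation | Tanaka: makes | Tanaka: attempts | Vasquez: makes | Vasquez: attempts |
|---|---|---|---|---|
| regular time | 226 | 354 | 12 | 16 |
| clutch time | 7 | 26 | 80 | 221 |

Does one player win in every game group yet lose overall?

Yes

Regular time: Tanaka 226/354 = 63.8%, Vasquez 12/16 = 75.0% → Vasquez
Clutch time: Tanaka 7/26 = 26.9%, Vasquez 80/221 = 36.2% → Vasquez
Overall: Tanaka 233/380 = 61.3%, Vasquez 92/237 = 38.8% → Tanaka
Vasquez wins each game group but Tanaka wins overall — the comparison reverses. Vasquez's attempts skew toward clutch time, which has a lower base rate.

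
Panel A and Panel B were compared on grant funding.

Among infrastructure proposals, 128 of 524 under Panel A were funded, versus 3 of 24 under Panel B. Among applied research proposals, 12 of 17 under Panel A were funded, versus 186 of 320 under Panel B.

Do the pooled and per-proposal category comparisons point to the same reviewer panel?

No

Infrastructure: Panel A 128/524 = 24.4%, Panel B 3/24 = 12.5% → Panel A
Applied research: Panel A 12/17 = 70.6%, Panel B 186/320 = 58.1% → Panel A
Overall: Panel A 140/541 = 25.9%, Panel B 189/344 = 54.9% → Panel B
Panel A wins each proposal group but Panel B wins overall — the comparison reverses. Panel A's proposals skew toward infrastructure, which has a lower base rate.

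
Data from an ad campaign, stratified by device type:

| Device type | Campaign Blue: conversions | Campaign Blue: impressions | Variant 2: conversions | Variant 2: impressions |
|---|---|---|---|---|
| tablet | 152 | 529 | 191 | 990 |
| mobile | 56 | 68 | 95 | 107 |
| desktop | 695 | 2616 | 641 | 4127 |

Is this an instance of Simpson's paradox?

No

Tablet: Campaign Blue 152/529 = 28.7%, Variant 2 191/990 = 19.3% → Campaign Blue
Mobile: Campaign Blue 56/68 = 82.4%, Variant 2 95/107 = 88.8% → Variant 2
Desktop: Campaign Blue 695/2616 = 26.6%, Variant 2 641/4127 = 15.5% → Campaign Blue
Overall: Campaign Blue 903/3213 = 28.1%, Variant 2 927/5224 = 17.7% → Campaign Blue
Neither sweeps: Campaign Blue wins 2 of 3 groups, Variant 2 wins 1. Campaign Blue wins overall but not every group — no Simpson reversal.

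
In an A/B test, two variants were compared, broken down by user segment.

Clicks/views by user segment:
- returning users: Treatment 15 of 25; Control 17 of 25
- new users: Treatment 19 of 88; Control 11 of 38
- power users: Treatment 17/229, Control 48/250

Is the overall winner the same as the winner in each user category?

Returning users: Treatment 15/25 = 60.0%, Control 17/25 = 68.0% → Control
New users: Treatment 19/88 = 21.6%, Control 11/38 = 28.9% → Control
Power users: Treatment 17/229 = 7.4%, Control 48/250 = 19.2% → Control
Overall: Treatment 51/342 = 14.9%, Control 76/313 = 24.3% → Control
Control wins overall and in every user group — no reversal.

Yes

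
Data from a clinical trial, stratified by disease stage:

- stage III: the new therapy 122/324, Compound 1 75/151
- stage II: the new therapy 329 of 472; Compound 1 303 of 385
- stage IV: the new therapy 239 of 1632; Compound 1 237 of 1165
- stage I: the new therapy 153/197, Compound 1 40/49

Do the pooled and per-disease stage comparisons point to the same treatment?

Stage III: the new therapy 122/324 = 37.7%, Compound 1 75/151 = 49.7% → Compound 1
Stage II: the new therapy 329/472 = 69.7%, Compound 1 303/385 = 78.7% → Compound 1
Stage IV: the new therapy 239/1632 = 14.6%, Compound 1 237/1165 = 20.3% → Compound 1
Stage I: the new therapy 153/197 = 77.7%, Compound 1 40/49 = 81.6% → Compound 1
Overall: the new therapy 843/2625 = 32.1%, Compound 1 655/1750 = 37.4% → Compound 1
Compound 1 wins overall and in every disease group — no reversal.

Yes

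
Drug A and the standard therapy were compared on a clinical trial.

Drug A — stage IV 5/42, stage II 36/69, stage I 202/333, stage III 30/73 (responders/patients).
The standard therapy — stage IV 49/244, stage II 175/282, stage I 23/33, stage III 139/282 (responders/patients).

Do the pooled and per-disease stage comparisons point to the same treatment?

No

Stage IV: Drug A 5/42 = 11.9%, the standard therapy 49/244 = 20.1% → the standard therapy
Stage II: Drug A 36/69 = 52.2%, the standard therapy 175/282 = 62.1% → the standard therapy
Stage I: Drug A 202/333 = 60.7%, the standard therapy 23/33 = 69.7% → the standard therapy
Stage III: Drug A 30/73 = 41.1%, the standard therapy 139/282 = 49.3% → the standard therapy
Overall: Drug A 273/517 = 52.8%, the standard therapy 386/841 = 45.9% → Drug A
The standard therapy wins each disease group but Drug A wins overall — the comparison reverses. The standard therapy's patients skew toward stage IV, which has a lower base rate.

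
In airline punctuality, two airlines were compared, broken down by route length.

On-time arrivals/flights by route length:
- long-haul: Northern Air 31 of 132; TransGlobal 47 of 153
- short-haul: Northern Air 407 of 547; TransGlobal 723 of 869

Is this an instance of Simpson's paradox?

Long-haul: Northern Air 31/132 = 23.5%, TransGlobal 47/153 = 30.7% → TransGlobal
Short-haul: Northern Air 407/547 = 74.4%, TransGlobal 723/869 = 83.2% → TransGlobal
Overall: Northern Air 438/679 = 64.5%, TransGlobal 770/1022 = 75.3% → TransGlobal
TransGlobal wins overall and in every route group — no reversal.

No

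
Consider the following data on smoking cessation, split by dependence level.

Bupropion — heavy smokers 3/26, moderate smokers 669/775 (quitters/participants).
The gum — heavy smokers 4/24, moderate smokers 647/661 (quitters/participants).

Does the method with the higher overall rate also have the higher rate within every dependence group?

Yes

Heavy smokers: bupropion 3/26 = 11.5%, the gum 4/24 = 16.7% → the gum
Moderate smokers: bupropion 669/775 = 86.3%, the gum 647/661 = 97.9% → the gum
Overall: bupropion 672/801 = 83.9%, the gum 651/685 = 95.0% → the gum
The gum wins overall and in every dependence group — no reversal.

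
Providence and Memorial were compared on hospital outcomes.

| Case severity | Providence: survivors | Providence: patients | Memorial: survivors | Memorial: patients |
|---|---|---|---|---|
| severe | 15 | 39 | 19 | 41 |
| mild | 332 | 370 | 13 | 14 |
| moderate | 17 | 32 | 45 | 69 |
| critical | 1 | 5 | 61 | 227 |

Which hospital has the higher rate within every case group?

Severe: Providence 15/39 = 38.5%, Memorial 19/41 = 46.3% → Memorial
Mild: Providence 332/370 = 89.7%, Memorial 13/14 = 92.9% → Memorial
Moderate: Providence 17/32 = 53.1%, Memorial 45/69 = 65.2% → Memorial
Critical: Providence 1/5 = 20.0%, Memorial 61/227 = 26.9% → Memorial
Memorial has the higher rate in all 4 groups.

Memorial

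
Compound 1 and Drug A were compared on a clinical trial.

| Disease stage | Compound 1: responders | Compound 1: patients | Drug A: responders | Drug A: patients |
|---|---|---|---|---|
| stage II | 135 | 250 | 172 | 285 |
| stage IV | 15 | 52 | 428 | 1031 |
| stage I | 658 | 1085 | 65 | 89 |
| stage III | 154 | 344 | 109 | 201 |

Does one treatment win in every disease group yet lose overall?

Yes

Stage II: Compound 1 135/250 = 54.0%, Drug A 172/285 = 60.4% → Drug A
Stage IV: Compound 1 15/52 = 28.8%, Drug A 428/1031 = 41.5% → Drug A
Stage I: Compound 1 658/1085 = 60.6%, Drug A 65/89 = 73.0% → Drug A
Stage III: Compound 1 154/344 = 44.8%, Drug A 109/201 = 54.2% → Drug A
Overall: Compound 1 962/1731 = 55.6%, Drug A 774/1606 = 48.2% → Compound 1
Drug A wins each disease group but Compound 1 wins overall — the comparison reverses. Drug A's patients skew toward stage IV, which has a lower base rate.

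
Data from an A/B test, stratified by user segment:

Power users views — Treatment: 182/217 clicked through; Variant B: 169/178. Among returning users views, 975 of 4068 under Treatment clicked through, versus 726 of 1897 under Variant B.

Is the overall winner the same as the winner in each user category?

Power users: Treatment 182/217 = 83.9%, Variant B 169/178 = 94.9% → Variant B
Returning users: Treatment 975/4068 = 24.0%, Variant B 726/1897 = 38.3% → Variant B
Overall: Treatment 1157/4285 = 27.0%, Variant B 895/2075 = 43.1% → Variant B
Variant B wins overall and in every user group — no reversal.

Yes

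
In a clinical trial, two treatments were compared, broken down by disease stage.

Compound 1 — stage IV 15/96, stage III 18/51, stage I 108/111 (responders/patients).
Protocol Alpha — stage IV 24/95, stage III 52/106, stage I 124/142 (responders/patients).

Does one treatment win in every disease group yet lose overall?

No

Stage IV: Compound 1 15/96 = 15.6%, Protocol Alpha 24/95 = 25.3% → Protocol Alpha
Stage III: Compound 1 18/51 = 35.3%, Protocol Alpha 52/106 = 49.1% → Protocol Alpha
Stage I: Compound 1 108/111 = 97.3%, Protocol Alpha 124/142 = 87.3% → Compound 1
Overall: Compound 1 141/258 = 54.7%, Protocol Alpha 200/343 = 58.3% → Protocol Alpha
Neither sweeps: Compound 1 wins 1 of 3 groups, Protocol Alpha wins 2. Protocol Alpha wins overall but not every group — no Simpson reversal.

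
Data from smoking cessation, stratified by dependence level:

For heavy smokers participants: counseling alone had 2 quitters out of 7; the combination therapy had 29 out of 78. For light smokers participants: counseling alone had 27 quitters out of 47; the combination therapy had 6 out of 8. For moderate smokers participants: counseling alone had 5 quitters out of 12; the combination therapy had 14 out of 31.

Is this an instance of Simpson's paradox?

Heavy smokers: counseling alone 2/7 = 28.6%, the combination therapy 29/78 = 37.2% → the combination therapy
Light smokers: counseling alone 27/47 = 57.4%, the combination therapy 6/8 = 75.0% → the combination therapy
Moderate smokers: counseling alone 5/12 = 41.7%, the combination therapy 14/31 = 45.2% → the combination therapy
Overall: counseling alone 34/66 = 51.5%, the combination therapy 49/117 = 41.9% → counseling alone
The combination therapy wins each dependence group but counseling alone wins overall — the comparison reverses. The combination therapy's participants skew toward heavy smokers, which has a lower base rate.

Yes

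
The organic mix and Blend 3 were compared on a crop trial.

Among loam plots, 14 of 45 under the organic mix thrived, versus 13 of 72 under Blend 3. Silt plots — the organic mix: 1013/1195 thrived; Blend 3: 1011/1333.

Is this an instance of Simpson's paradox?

Loam: the organic mix 14/45 = 31.1%, Blend 3 13/72 = 18.1% → the organic mix
Silt: the organic mix 1013/1195 = 84.8%, Blend 3 1011/1333 = 75.8% → the organic mix
Overall: the organic mix 1027/1240 = 82.8%, Blend 3 1024/1405 = 72.9% → the organic mix
The organic mix wins overall and in every soil group — no reversal.

No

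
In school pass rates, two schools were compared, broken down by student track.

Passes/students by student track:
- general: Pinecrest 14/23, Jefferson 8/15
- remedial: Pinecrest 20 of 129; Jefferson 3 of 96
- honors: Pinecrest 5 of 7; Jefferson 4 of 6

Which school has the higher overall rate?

General: Pinecrest 14/23 = 60.9%, Jefferson 8/15 = 53.3% → Pinecrest
Remedial: Pinecrest 20/129 = 15.5%, Jefferson 3/96 = 3.1% → Pinecrest
Honors: Pinecrest 5/7 = 71.4%, Jefferson 4/6 = 66.7% → Pinecrest
Overall: Pinecrest 39/159 = 24.5%, Jefferson 15/117 = 12.8% → Pinecrest

Pinecrest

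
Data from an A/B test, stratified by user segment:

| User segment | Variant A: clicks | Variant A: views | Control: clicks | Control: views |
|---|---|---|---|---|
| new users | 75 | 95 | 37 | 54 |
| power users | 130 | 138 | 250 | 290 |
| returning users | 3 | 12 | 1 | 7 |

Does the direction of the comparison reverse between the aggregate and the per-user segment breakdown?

No

New users: Variant A 75/95 = 78.9%, Control 37/54 = 68.5% → Variant A
Power users: Variant A 130/138 = 94.2%, Control 250/290 = 86.2% → Variant A
Returning users: Variant A 3/12 = 25.0%, Control 1/7 = 14.3% → Variant A
Overall: Variant A 208/245 = 84.9%, Control 288/351 = 82.1% → Variant A
Variant A wins overall and in every user group — no reversal.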